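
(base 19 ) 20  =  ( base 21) 1h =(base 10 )38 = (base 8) 46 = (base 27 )1b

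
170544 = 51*3344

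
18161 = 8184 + 9977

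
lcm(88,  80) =880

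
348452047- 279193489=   69258558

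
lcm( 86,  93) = 7998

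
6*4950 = 29700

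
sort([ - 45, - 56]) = [ - 56, - 45]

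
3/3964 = 3/3964  =  0.00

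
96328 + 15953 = 112281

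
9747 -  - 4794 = 14541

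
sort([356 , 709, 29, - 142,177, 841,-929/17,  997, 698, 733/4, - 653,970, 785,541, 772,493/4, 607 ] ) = [ - 653, - 142, - 929/17,29,493/4, 177,733/4, 356,541, 607,698 , 709,772, 785,841 , 970 , 997] 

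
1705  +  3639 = 5344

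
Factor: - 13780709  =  -31^1*444539^1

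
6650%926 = 168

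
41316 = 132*313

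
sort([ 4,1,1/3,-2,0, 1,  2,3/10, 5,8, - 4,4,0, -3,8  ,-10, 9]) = [ - 10,-4, - 3,-2,0 , 0,3/10,1/3 , 1,1 , 2  ,  4 , 4, 5 , 8 , 8,9]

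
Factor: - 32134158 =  - 2^1 * 3^4*7^1*43^1 * 659^1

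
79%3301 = 79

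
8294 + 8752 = 17046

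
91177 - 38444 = 52733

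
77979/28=77979/28=2784.96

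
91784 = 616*149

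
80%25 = 5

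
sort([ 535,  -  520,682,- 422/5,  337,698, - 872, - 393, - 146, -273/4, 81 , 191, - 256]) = [ - 872 , - 520, - 393, - 256, - 146, - 422/5 ,- 273/4,81,  191,337, 535,  682, 698]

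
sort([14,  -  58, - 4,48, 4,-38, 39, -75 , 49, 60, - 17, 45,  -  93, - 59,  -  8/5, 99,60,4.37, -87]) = [ - 93,-87, - 75, - 59, - 58, - 38,-17, - 4,-8/5 , 4, 4.37, 14, 39,  45,48, 49 , 60,60 , 99 ]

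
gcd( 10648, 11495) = 121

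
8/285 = 8/285 = 0.03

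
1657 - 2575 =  - 918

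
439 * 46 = 20194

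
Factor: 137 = 137^1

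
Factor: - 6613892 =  - 2^2 * 1653473^1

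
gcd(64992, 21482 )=2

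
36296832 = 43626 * 832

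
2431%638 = 517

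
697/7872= 17/192 = 0.09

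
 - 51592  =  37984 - 89576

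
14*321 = 4494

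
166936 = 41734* 4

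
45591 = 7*6513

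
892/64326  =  446/32163=0.01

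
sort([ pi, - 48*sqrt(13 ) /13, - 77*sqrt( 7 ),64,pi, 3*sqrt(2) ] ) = [ - 77 * sqrt(7), - 48 * sqrt(13)/13 , pi,pi,3*sqrt( 2 ), 64]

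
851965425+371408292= 1223373717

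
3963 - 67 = 3896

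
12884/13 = 12884/13=991.08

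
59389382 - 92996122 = -33606740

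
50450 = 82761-32311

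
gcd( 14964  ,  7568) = 172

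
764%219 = 107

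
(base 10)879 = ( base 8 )1557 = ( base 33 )ql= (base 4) 31233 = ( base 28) 13b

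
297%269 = 28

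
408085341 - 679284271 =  - 271198930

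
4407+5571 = 9978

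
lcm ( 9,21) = 63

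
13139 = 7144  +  5995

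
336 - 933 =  - 597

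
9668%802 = 44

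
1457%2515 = 1457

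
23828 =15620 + 8208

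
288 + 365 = 653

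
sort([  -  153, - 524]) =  [ -524, - 153 ]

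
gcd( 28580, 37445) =5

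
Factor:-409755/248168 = - 885/536 =- 2^( - 3)*3^1 * 5^1*59^1*67^( - 1)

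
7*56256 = 393792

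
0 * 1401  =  0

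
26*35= 910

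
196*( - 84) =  - 16464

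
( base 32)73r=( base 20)I4B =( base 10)7291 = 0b1110001111011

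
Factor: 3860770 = 2^1*5^1*29^1*13313^1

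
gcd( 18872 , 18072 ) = 8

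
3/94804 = 3/94804 = 0.00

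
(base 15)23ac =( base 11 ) 5778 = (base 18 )1579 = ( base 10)7587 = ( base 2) 1110110100011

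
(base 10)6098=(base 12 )3642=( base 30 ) 6N8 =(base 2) 1011111010010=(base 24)ae2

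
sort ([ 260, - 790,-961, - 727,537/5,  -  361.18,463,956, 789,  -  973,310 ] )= [-973, - 961, - 790, - 727,-361.18,537/5, 260 , 310, 463,789,956]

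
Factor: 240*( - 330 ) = - 2^5*3^2*5^2*11^1 =- 79200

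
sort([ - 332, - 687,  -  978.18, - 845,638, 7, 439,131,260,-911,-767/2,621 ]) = [ - 978.18, - 911, - 845, - 687, - 767/2, - 332, 7, 131,260,439, 621,638 ]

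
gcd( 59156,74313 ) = 23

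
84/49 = 12/7 = 1.71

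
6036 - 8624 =- 2588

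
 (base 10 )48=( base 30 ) 1I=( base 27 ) 1l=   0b110000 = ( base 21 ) 26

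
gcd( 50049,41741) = 67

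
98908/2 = 49454 = 49454.00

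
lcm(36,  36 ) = 36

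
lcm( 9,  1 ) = 9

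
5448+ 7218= 12666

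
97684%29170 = 10174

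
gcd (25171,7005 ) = 1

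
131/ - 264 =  - 131/264 = -0.50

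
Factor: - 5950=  - 2^1 * 5^2 * 7^1*17^1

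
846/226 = 3 + 84/113= 3.74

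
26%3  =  2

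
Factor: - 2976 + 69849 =66873 = 3^1*22291^1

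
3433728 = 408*8416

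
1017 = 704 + 313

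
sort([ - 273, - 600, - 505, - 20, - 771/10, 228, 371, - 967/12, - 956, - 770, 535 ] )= [ - 956, - 770, - 600 , - 505, - 273, - 967/12, - 771/10, - 20,228 , 371 , 535]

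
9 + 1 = 10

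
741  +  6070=6811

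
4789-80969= - 76180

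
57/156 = 19/52 = 0.37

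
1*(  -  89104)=  -  89104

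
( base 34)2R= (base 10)95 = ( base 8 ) 137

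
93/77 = 1 + 16/77= 1.21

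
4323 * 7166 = 30978618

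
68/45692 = 17/11423 = 0.00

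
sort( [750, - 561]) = [ - 561, 750 ]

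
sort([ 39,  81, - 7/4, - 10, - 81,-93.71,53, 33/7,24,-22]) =[-93.71,- 81,-22, - 10, - 7/4,33/7, 24, 39,53,81 ] 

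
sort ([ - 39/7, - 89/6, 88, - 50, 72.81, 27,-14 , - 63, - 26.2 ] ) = [ - 63, - 50,-26.2, - 89/6,-14,-39/7,27,  72.81,88] 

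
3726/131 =3726/131 =28.44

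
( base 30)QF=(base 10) 795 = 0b1100011011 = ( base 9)1073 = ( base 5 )11140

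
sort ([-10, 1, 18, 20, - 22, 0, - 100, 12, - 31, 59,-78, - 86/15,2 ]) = [ - 100 , - 78, - 31, - 22, - 10, -86/15, 0, 1 , 2 , 12, 18,  20, 59 ] 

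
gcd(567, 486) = 81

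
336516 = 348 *967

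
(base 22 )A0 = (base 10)220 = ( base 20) b0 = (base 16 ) dc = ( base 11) 190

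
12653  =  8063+4590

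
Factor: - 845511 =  - 3^1*281837^1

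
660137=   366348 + 293789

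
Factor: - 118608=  -2^4 * 3^1* 7^1*353^1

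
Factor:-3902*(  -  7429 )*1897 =54990156326  =  2^1 * 7^1* 17^1 * 19^1*23^1*271^1*1951^1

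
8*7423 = 59384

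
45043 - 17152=27891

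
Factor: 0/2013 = 0 = 0^1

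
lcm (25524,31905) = 127620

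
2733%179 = 48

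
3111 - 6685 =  - 3574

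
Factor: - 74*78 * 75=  - 2^2*3^2*5^2 * 13^1*37^1 = -  432900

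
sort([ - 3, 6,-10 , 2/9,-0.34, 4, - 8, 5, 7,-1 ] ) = [ - 10,-8,-3,-1, - 0.34, 2/9, 4, 5, 6, 7 ] 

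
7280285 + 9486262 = 16766547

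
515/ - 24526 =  - 1 + 24011/24526 = - 0.02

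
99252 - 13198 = 86054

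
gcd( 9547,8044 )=1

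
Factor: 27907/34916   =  649/812=2^(-2)*7^( -1) * 11^1*29^( -1 )*59^1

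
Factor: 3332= 2^2 * 7^2*17^1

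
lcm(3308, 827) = 3308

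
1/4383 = 1/4383= 0.00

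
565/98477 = 565/98477 = 0.01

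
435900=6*72650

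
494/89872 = 247/44936 = 0.01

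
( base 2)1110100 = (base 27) 48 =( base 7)224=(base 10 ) 116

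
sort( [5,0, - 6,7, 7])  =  [ - 6, 0, 5,7, 7 ] 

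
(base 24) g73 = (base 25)F0C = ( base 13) 4371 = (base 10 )9387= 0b10010010101011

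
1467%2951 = 1467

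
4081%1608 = 865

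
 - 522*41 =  - 21402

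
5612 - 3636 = 1976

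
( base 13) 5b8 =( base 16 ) 3E4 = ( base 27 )19o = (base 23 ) 1K7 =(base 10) 996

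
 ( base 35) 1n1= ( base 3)2210020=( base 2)11111101111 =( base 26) 303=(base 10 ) 2031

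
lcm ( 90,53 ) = 4770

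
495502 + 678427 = 1173929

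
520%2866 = 520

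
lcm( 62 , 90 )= 2790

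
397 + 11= 408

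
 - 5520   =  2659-8179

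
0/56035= 0 = 0.00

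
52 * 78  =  4056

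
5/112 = 5/112 = 0.04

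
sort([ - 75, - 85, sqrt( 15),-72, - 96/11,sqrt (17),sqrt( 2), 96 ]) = [- 85, - 75, -72 , - 96/11, sqrt( 2), sqrt(15 ),sqrt (17)  ,  96]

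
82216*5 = 411080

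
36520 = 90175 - 53655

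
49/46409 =49/46409 = 0.00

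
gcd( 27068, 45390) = 2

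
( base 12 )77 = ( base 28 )37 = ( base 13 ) 70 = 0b1011011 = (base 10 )91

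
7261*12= 87132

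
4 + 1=5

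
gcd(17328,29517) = 3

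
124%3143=124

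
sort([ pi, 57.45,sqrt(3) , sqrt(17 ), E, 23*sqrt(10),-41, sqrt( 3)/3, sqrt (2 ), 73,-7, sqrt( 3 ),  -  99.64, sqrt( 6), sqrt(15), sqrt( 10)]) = [ - 99.64 ,-41,-7, sqrt( 3) /3, sqrt (2), sqrt( 3),sqrt( 3),sqrt(6), E, pi , sqrt (10),sqrt( 15 ), sqrt( 17), 57.45, 23 * sqrt( 10),  73 ] 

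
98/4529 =14/647 = 0.02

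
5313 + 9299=14612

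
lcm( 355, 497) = 2485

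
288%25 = 13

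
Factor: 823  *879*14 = 10127838 = 2^1 * 3^1*7^1*293^1*823^1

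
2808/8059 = 2808/8059 = 0.35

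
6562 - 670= 5892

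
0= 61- 61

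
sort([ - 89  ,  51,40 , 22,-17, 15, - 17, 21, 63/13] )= [ - 89, - 17, - 17, 63/13, 15, 21, 22, 40, 51]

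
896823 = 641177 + 255646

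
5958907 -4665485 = 1293422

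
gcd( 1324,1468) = 4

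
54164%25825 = 2514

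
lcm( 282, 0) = 0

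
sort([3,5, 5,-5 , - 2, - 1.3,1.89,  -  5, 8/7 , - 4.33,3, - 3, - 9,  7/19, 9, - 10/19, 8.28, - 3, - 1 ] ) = [ - 9,-5,-5, - 4.33, - 3, - 3, - 2, - 1.3,- 1  ,  -  10/19, 7/19, 8/7 , 1.89,3, 3, 5,5,  8.28, 9]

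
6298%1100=798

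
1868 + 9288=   11156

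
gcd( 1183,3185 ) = 91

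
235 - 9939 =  - 9704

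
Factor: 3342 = 2^1*3^1*557^1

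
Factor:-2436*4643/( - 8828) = 3^1*7^1*29^1*2207^( - 1)*4643^1 = 2827587/2207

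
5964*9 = 53676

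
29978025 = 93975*319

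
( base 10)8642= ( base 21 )jcb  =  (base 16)21c2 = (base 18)18c2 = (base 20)11C2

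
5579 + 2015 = 7594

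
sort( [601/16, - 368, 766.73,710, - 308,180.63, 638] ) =[ - 368, - 308,601/16, 180.63,  638, 710,766.73 ] 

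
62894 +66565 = 129459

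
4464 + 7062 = 11526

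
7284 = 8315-1031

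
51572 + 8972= 60544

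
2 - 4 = -2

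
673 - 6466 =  - 5793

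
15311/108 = 141 + 83/108 = 141.77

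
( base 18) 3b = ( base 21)32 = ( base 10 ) 65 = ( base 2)1000001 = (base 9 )72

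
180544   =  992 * 182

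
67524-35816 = 31708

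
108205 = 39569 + 68636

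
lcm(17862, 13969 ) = 1089582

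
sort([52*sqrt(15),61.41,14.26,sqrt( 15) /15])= [ sqrt (15)/15,14.26,61.41,52*sqrt(15 ) ] 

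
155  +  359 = 514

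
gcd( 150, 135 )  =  15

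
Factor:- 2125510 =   -  2^1*5^1*17^1*12503^1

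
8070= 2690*3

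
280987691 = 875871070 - 594883379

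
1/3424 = 1/3424 = 0.00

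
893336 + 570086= 1463422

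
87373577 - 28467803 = 58905774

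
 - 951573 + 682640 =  - 268933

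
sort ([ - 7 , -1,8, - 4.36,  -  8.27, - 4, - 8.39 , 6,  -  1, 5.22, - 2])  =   [ -8.39,-8.27, - 7, - 4.36, - 4, - 2, - 1,-1, 5.22 , 6, 8]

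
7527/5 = 1505 + 2/5 = 1505.40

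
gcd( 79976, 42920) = 8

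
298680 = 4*74670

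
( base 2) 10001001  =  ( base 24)5h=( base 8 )211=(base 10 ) 137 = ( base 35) 3W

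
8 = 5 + 3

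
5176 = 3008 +2168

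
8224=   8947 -723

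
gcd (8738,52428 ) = 8738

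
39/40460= 39/40460=0.00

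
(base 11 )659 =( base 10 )790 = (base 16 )316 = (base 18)27G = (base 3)1002021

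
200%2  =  0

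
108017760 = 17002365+91015395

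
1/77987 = 1/77987 = 0.00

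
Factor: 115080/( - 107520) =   -  2^(-7 ) * 137^1 = -137/128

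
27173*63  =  1711899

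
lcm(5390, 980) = 10780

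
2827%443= 169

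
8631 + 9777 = 18408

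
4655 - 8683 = -4028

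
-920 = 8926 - 9846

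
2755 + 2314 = 5069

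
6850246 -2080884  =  4769362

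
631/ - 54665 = - 631/54665 = - 0.01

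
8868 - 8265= 603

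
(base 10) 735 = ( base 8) 1337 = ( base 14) 3A7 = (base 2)1011011111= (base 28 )q7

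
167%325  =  167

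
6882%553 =246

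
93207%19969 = 13331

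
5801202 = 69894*83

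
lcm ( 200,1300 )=2600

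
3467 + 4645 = 8112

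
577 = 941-364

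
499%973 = 499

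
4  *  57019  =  228076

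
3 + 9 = 12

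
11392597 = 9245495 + 2147102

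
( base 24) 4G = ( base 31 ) 3J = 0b1110000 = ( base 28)40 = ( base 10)112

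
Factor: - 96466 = -2^1*139^1*347^1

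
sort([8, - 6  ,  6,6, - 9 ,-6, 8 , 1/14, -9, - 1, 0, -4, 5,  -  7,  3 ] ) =[-9,-9, - 7, - 6,-6,-4,- 1, 0,1/14,3,5, 6, 6, 8, 8 ]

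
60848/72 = 7606/9 = 845.11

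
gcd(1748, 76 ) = 76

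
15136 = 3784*4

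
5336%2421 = 494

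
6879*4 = 27516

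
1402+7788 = 9190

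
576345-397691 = 178654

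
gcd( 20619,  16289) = 1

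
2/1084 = 1/542 = 0.00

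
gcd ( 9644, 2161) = 1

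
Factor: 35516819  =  13^1  *47^1 * 58129^1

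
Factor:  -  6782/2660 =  - 2^( - 1 )*5^( - 1)*7^ (-1)*19^( - 1 )*3391^1 = -3391/1330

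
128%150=128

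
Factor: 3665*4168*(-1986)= - 30337579920 = - 2^4*3^1 * 5^1 * 331^1*521^1*733^1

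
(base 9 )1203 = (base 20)24E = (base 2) 1101111110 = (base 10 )894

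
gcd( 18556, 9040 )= 4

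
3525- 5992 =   -  2467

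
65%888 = 65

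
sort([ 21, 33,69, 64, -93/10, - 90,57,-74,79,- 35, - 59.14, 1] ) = [-90, - 74, -59.14, - 35, - 93/10 , 1, 21,  33,  57,64  ,  69 , 79] 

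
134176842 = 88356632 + 45820210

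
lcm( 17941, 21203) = 233233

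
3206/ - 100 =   -  33+47/50 = - 32.06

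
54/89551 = 54/89551 = 0.00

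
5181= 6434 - 1253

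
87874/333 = 87874/333 = 263.89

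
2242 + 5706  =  7948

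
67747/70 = 967 + 57/70 = 967.81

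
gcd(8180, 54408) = 4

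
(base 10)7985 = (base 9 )11852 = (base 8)17461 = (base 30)8q5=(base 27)apk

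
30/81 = 10/27 = 0.37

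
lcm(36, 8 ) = 72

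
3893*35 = 136255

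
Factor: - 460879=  - 641^1 *719^1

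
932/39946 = 466/19973=0.02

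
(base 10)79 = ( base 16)4F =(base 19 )43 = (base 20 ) 3J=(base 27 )2p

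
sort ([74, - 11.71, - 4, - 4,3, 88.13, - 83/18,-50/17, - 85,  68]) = [ - 85,- 11.71,  -  83/18,  -  4,  -  4, - 50/17,  3, 68 , 74,  88.13] 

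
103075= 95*1085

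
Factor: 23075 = 5^2*13^1 * 71^1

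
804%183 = 72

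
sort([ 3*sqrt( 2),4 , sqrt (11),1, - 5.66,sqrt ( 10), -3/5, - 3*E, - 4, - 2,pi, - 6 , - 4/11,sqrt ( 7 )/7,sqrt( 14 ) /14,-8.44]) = [-8.44,-3*E , - 6, - 5.66, - 4 ,-2, - 3/5,-4/11,sqrt( 14 )/14, sqrt( 7) /7, 1 , pi,sqrt(10 ), sqrt(11), 4 , 3*sqrt( 2)] 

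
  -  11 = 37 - 48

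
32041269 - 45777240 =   -  13735971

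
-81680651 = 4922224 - 86602875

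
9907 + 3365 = 13272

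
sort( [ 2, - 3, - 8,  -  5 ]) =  [ - 8, - 5, - 3,2 ] 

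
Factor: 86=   2^1*43^1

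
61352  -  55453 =5899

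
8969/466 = 19 + 115/466=19.25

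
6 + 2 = 8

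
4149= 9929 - 5780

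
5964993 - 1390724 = 4574269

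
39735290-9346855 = 30388435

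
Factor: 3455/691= 5 = 5^1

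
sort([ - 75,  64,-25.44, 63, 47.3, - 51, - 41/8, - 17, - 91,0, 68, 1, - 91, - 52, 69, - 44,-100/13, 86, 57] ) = [ - 91,- 91, - 75, - 52, - 51, - 44, - 25.44, - 17 , - 100/13,- 41/8,0, 1 , 47.3, 57, 63, 64,68, 69, 86]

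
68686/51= 1346 + 40/51 = 1346.78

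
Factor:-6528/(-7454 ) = 2^6*3^1 * 17^1 * 3727^ ( -1) = 3264/3727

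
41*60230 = 2469430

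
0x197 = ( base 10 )407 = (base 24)gn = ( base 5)3112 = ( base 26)FH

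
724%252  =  220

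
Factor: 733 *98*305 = 2^1 * 5^1*7^2*61^1*733^1 = 21909370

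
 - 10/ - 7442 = 5/3721 = 0.00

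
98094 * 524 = 51401256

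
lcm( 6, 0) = 0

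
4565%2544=2021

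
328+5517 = 5845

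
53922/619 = 53922/619 = 87.11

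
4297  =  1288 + 3009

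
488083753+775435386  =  1263519139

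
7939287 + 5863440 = 13802727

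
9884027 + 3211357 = 13095384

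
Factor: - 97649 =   -  97649^1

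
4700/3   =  1566 + 2/3 = 1566.67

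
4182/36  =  116 + 1/6 = 116.17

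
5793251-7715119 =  -1921868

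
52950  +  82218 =135168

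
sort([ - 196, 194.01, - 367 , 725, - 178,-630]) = [ - 630, - 367, - 196, - 178,194.01,725]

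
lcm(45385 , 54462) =272310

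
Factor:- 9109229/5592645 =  - 3^( - 5 ) * 5^ ( - 1 )*17^1*71^1*4603^( - 1)*7547^1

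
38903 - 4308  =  34595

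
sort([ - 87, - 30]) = [ - 87, - 30 ] 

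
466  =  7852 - 7386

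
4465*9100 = 40631500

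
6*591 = 3546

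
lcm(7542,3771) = 7542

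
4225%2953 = 1272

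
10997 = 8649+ 2348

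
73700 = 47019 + 26681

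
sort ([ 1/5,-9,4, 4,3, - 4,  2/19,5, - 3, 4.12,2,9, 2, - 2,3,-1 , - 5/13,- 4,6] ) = [-9,- 4, - 4,  -  3, - 2, - 1, - 5/13,2/19,  1/5,2,2,3,3,4,4,4.12 , 5, 6 , 9 ] 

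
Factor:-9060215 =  - 5^1*31^1*58453^1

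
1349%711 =638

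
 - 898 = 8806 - 9704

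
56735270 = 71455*794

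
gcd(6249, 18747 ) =6249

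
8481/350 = 24 + 81/350 = 24.23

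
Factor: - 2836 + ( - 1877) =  - 3^1*1571^1 =-4713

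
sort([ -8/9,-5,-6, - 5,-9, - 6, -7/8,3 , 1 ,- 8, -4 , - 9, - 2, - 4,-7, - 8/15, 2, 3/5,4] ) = [ - 9, - 9,-8  ,-7,-6,-6,-5, - 5, -4,-4, - 2,-8/9, - 7/8, -8/15, 3/5,1,2,3 , 4]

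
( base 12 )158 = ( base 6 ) 552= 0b11010100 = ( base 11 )183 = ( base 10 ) 212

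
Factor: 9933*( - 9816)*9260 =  - 2^5*3^2*5^1*7^1*11^1*43^1*409^1*463^1 = -902871557280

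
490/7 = 70 = 70.00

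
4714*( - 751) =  - 3540214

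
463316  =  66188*7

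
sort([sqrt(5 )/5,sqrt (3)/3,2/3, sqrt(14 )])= [ sqrt(5) /5,sqrt( 3)/3,2/3,sqrt( 14)]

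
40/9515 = 8/1903=0.00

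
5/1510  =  1/302  =  0.00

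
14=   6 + 8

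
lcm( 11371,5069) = 420727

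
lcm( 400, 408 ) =20400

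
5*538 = 2690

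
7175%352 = 135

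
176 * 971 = 170896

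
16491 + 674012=690503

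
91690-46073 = 45617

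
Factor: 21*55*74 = 2^1*3^1*5^1*7^1* 11^1 * 37^1=85470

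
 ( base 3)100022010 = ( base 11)5104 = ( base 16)1a7c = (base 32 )6JS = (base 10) 6780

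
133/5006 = 133/5006 = 0.03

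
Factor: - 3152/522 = -2^3*3^(  -  2)*29^(-1 )*197^1 = - 1576/261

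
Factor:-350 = -2^1*  5^2*7^1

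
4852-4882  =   - 30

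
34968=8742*4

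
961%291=88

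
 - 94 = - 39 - 55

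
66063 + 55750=121813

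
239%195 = 44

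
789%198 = 195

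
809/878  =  809/878  =  0.92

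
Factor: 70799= 83^1*853^1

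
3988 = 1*3988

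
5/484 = 5/484 = 0.01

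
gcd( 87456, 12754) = 1822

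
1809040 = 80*22613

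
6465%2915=635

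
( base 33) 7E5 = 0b1111110011010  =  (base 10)8090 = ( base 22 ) gfg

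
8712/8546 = 1 + 83/4273= 1.02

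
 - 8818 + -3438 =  - 12256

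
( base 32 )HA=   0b1000101010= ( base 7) 1421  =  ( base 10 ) 554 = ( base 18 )1CE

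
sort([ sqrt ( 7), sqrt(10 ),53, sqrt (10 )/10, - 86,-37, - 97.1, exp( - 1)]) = [ - 97.1, - 86 , - 37,sqrt( 10 )/10,exp( - 1 ),sqrt(7),sqrt(10 ),53]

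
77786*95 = 7389670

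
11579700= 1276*9075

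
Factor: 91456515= 3^2*5^1*17^1  *  119551^1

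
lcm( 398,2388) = 2388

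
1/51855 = 1/51855 = 0.00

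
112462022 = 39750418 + 72711604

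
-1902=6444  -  8346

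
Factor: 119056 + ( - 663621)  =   - 5^1*7^1*15559^1 = - 544565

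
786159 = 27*29117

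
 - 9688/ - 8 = 1211/1 = 1211.00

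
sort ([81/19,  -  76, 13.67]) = [ - 76,81/19, 13.67]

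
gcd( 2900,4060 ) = 580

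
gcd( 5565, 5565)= 5565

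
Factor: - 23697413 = - 53^1*83^1*5387^1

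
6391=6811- 420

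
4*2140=8560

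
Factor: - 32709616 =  -2^4 * 2044351^1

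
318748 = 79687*4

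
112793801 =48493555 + 64300246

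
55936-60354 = -4418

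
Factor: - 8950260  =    -  2^2*3^1*5^1 * 11^1*71^1*191^1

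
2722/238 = 11  +  52/119 =11.44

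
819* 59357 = 48613383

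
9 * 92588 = 833292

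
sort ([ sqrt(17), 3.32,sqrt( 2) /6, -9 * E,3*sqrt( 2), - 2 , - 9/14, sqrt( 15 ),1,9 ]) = [ - 9* E, - 2, - 9/14,sqrt(2)/6,1,  3.32,sqrt( 15),  sqrt( 17), 3* sqrt (2),  9 ] 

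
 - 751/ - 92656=751/92656=0.01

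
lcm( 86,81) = 6966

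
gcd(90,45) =45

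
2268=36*63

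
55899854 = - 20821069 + 76720923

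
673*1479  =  995367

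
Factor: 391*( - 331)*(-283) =17^1*23^1*283^1 * 331^1   =  36626143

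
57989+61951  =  119940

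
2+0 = 2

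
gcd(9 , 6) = 3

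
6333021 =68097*93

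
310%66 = 46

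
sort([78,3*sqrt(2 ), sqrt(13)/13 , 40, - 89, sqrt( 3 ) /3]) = [ - 89, sqrt( 13) /13, sqrt (3)/3,3*sqrt(2 ),40, 78]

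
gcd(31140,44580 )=60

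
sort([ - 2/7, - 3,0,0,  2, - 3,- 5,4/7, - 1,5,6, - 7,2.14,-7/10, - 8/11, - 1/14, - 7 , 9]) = [- 7, - 7, - 5,-3, - 3,  -  1, - 8/11, - 7/10, - 2/7, - 1/14,0,  0  ,  4/7, 2,2.14,5, 6,9 ]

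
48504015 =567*85545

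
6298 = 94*67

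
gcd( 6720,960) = 960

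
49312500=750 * 65750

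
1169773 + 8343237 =9513010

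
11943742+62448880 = 74392622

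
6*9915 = 59490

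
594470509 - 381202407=213268102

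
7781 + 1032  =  8813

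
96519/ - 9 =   -  32173/3 = - 10724.33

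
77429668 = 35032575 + 42397093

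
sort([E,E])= [ E,E]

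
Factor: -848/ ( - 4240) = 5^(  -  1 ) = 1/5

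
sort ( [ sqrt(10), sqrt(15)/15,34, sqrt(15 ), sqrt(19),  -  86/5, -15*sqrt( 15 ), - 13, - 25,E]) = [ - 15*sqrt( 15 ), - 25,-86/5,-13,sqrt (15 ) /15,E , sqrt( 10),sqrt(15), sqrt( 19 ),34 ] 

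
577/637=577/637 = 0.91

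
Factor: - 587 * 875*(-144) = 73962000 = 2^4 * 3^2 *5^3*7^1* 587^1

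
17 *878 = 14926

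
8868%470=408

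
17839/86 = 207 + 37/86 =207.43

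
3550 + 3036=6586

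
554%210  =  134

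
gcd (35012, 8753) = 8753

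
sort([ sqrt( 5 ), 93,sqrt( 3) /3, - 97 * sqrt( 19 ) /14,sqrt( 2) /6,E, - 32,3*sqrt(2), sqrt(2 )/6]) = [ - 32, - 97 * sqrt(19) /14, sqrt(2 ) /6,sqrt( 2)/6,sqrt( 3) /3, sqrt( 5 ) , E,3 * sqrt( 2 ),93]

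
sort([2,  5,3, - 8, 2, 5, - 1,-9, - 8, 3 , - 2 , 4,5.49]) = [ - 9, - 8,  -  8,-2,-1,  2, 2,3,3 , 4, 5,5,5.49 ] 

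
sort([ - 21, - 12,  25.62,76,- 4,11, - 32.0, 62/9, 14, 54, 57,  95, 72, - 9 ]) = [ - 32.0 , - 21, - 12, - 9, - 4 , 62/9,11 , 14, 25.62, 54,57,72, 76 , 95]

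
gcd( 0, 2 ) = 2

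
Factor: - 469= - 7^1*67^1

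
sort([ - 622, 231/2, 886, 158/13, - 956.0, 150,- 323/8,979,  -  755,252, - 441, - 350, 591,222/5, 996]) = [ - 956.0 , - 755,  -  622, - 441, - 350, - 323/8 , 158/13, 222/5,231/2, 150, 252, 591,886,  979, 996]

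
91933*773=71064209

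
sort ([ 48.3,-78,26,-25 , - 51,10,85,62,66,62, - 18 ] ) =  [ - 78, - 51,-25, - 18,10,26,48.3,62,62 , 66, 85 ] 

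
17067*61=1041087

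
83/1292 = 83/1292 = 0.06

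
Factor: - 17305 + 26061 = 8756 = 2^2*11^1  *199^1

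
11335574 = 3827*2962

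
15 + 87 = 102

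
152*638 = 96976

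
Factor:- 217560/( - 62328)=5^1*37^1* 53^ ( - 1) = 185/53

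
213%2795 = 213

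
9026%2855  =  461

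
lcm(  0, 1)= 0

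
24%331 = 24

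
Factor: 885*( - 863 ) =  - 763755= - 3^1*5^1 * 59^1*863^1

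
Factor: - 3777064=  - 2^3 * 472133^1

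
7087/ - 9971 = - 7087/9971 = - 0.71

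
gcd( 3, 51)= 3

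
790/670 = 79/67 = 1.18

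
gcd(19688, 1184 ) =8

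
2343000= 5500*426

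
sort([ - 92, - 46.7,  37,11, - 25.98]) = [ - 92 , - 46.7 , - 25.98, 11,37 ]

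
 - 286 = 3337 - 3623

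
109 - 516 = -407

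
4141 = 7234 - 3093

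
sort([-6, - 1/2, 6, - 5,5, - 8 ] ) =[ - 8, - 6, - 5,  -  1/2, 5,  6 ]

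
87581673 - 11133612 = 76448061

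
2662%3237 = 2662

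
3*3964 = 11892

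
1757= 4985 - 3228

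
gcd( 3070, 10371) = 1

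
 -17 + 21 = 4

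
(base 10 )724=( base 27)qm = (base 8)1324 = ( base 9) 884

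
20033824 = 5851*3424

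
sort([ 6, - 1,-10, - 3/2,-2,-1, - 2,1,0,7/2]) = [ - 10, - 2, - 2,-3/2,-1,  -  1, 0, 1, 7/2, 6 ]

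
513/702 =19/26 = 0.73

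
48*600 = 28800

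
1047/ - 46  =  -1047/46   =  -22.76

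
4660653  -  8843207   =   - 4182554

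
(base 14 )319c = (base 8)20566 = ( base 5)233231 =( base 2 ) 10000101110110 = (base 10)8566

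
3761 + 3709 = 7470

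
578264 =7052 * 82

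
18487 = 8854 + 9633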